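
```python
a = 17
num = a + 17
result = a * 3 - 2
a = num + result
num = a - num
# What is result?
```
Trace:
  a=17
  a=17, num=34
  a=17, num=34, result=49
  a=83, num=34, result=49
  a=83, num=49, result=49

Final answer: 49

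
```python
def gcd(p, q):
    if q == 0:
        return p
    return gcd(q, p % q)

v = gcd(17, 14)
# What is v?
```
Call trace:
gcd(p=17, q=14)
  gcd(p=14, q=3)
    gcd(p=3, q=2)
      gcd(p=2, q=1)
        gcd(p=1, q=0)
        -> return 1
      -> return 1
    -> return 1
  -> return 1
-> return 1

Final answer: 1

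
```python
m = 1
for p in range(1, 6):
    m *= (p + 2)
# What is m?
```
Trace:
  m=1
  m=3, p=1
  m=12, p=2
  m=60, p=3
  m=360, p=4
  m=2520, p=5

Final answer: 2520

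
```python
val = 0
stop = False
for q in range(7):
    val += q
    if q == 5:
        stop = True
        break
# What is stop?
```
Trace:
  val=0
  val=0, stop=False
  val=0, stop=False, q=0
  val=1, stop=False, q=1
  val=3, stop=False, q=2
  val=6, stop=False, q=3
  val=10, stop=False, q=4
  val=15, stop=True, q=5

Final answer: True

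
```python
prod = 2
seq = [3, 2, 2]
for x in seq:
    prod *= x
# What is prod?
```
Trace:
  prod=2
  prod=6, x=3
  prod=12, x=2
  prod=24, x=2

Final answer: 24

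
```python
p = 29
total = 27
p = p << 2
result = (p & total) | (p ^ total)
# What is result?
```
Trace:
  p=29
  p=29, total=27
  p=116, total=27
  p=116, total=27, result=127

Final answer: 127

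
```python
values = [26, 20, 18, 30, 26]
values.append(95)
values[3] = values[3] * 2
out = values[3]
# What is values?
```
Trace:
  values=[26, 20, 18, 30, 26]
  values=[26, 20, 18, 30, 26, 95]
  values=[26, 20, 18, 60, 26, 95]
  values=[26, 20, 18, 60, 26, 95], out=60

Final answer: [26, 20, 18, 60, 26, 95]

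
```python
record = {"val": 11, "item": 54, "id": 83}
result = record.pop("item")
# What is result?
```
Trace:
  record={'val': 11, 'item': 54, 'id': 83}
  record={'val': 11, 'id': 83}, result=54

Final answer: 54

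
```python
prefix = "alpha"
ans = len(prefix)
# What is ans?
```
Trace:
  prefix='alpha'
  prefix='alpha', ans=5

Final answer: 5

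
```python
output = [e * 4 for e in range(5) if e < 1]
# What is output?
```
Trace:
  e=0
  e=1
  e=2
  e=3
  e=4
  output=[0]

Final answer: [0]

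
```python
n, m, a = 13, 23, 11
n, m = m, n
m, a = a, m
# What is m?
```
Trace:
  n=13, m=23, a=11
  n=23, m=13, a=11
  n=23, m=11, a=13

Final answer: 11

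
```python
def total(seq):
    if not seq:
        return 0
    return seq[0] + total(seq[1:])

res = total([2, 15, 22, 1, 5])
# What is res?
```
Call trace:
total(seq=[2, 15, 22, 1, 5])
  total(seq=[15, 22, 1, 5])
    total(seq=[22, 1, 5])
      total(seq=[1, 5])
        total(seq=[5])
          total(seq=[])
          -> return 0
        -> return 5
      -> return 6
    -> return 28
  -> return 43
-> return 45

Final answer: 45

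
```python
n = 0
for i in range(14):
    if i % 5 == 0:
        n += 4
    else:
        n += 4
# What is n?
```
Trace:
  n=0
  n=4, i=0
  n=8, i=1
  n=12, i=2
  n=16, i=3
  n=20, i=4
  n=24, i=5
  n=28, i=6
  n=32, i=7
  n=36, i=8
  n=40, i=9
  n=44, i=10
  n=48, i=11
  n=52, i=12
  n=56, i=13

Final answer: 56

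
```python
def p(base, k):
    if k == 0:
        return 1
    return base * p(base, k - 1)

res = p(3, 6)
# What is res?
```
Call trace:
p(base=3, k=6)
  p(base=3, k=5)
    p(base=3, k=4)
      p(base=3, k=3)
        p(base=3, k=2)
          p(base=3, k=1)
            p(base=3, k=0)
            -> return 1
          -> return 3
        -> return 9
      -> return 27
    -> return 81
  -> return 243
-> return 729

Final answer: 729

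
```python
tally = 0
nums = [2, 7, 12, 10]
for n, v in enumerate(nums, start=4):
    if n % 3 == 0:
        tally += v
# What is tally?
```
Trace:
  tally=0
  tally=0, n=4, v=2
  tally=0, n=5, v=7
  tally=12, n=6, v=12
  tally=12, n=7, v=10

Final answer: 12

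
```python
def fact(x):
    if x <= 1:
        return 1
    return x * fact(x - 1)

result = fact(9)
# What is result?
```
Call trace:
fact(x=9)
  fact(x=8)
    fact(x=7)
      fact(x=6)
        fact(x=5)
          fact(x=4)
            fact(x=3)
              fact(x=2)
                fact(x=1)
                -> return 1
              -> return 2
            -> return 6
          -> return 24
        -> return 120
      -> return 720
    -> return 5040
  -> return 40320
-> return 362880

Final answer: 362880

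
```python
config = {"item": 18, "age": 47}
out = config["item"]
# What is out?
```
Trace:
  config={'item': 18, 'age': 47}
  config={'item': 18, 'age': 47}, out=18

Final answer: 18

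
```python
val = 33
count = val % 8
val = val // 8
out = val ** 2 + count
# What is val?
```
Trace:
  val=33
  val=33, count=1
  val=4, count=1
  val=4, count=1, out=17

Final answer: 4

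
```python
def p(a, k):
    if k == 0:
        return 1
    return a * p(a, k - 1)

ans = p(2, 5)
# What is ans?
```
Call trace:
p(a=2, k=5)
  p(a=2, k=4)
    p(a=2, k=3)
      p(a=2, k=2)
        p(a=2, k=1)
          p(a=2, k=0)
          -> return 1
        -> return 2
      -> return 4
    -> return 8
  -> return 16
-> return 32

Final answer: 32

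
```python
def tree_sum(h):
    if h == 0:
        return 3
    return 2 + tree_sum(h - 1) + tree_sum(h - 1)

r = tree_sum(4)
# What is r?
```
Call trace (a repeated sub-call is expanded the first time; later identical calls just restate its return value):
tree_sum(h=4)
  tree_sum(h=3)
    tree_sum(h=2)
      tree_sum(h=1)
        tree_sum(h=0)
        -> return 3
        tree_sum(h=0)
        -> return 3
      -> return 8
      tree_sum(h=1) -> return 8  (same call as traced above)
    -> return 18
    tree_sum(h=2) -> return 18  (same call as traced above)
  -> return 38
  tree_sum(h=3) -> return 38  (same call as traced above)
-> return 78

Final answer: 78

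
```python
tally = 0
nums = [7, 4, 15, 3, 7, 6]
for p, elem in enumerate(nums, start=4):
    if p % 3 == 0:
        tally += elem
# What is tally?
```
Trace:
  tally=0
  tally=0, p=4, elem=7
  tally=0, p=5, elem=4
  tally=15, p=6, elem=15
  tally=15, p=7, elem=3
  tally=15, p=8, elem=7
  tally=21, p=9, elem=6

Final answer: 21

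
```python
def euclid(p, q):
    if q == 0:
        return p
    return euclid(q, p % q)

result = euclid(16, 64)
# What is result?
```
Call trace:
euclid(p=16, q=64)
  euclid(p=64, q=16)
    euclid(p=16, q=0)
    -> return 16
  -> return 16
-> return 16

Final answer: 16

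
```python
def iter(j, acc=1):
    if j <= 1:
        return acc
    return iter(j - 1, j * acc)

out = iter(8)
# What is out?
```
Call trace:
iter(j=8, acc=1)
  iter(j=7, acc=8)
    iter(j=6, acc=56)
      iter(j=5, acc=336)
        iter(j=4, acc=1680)
          iter(j=3, acc=6720)
            iter(j=2, acc=20160)
              iter(j=1, acc=40320)
              -> return 40320
            -> return 40320
          -> return 40320
        -> return 40320
      -> return 40320
    -> return 40320
  -> return 40320
-> return 40320

Final answer: 40320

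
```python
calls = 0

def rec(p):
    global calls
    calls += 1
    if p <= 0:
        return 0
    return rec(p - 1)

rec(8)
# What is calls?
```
Call trace:
rec(p=8)
  rec(p=7)
    rec(p=6)
      rec(p=5)
        rec(p=4)
          rec(p=3)
            rec(p=2)
              rec(p=1)
                rec(p=0)
                -> return 0
              -> return 0
            -> return 0
          -> return 0
        -> return 0
      -> return 0
    -> return 0
  -> return 0
-> return 0

calls is incremented once per call. rec is entered once for each p = 8, 7, 6, 5, 4, 3, 2, 1, 0 (the p <= 0 call returns without recursing), i.e. 8 + 1 calls.
calls = 9

Final answer: 9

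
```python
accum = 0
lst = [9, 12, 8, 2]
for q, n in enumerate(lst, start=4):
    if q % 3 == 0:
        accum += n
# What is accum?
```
Trace:
  accum=0
  accum=0, q=4, n=9
  accum=0, q=5, n=12
  accum=8, q=6, n=8
  accum=8, q=7, n=2

Final answer: 8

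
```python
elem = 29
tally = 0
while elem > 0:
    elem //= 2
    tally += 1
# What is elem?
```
Trace:
  elem=29
  elem=29, tally=0
  elem=14, tally=1
  elem=7, tally=2
  elem=3, tally=3
  elem=1, tally=4
  elem=0, tally=5

Final answer: 0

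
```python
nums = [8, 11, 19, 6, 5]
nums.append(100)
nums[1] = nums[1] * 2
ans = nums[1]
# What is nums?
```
Trace:
  nums=[8, 11, 19, 6, 5]
  nums=[8, 11, 19, 6, 5, 100]
  nums=[8, 22, 19, 6, 5, 100]
  nums=[8, 22, 19, 6, 5, 100], ans=22

Final answer: [8, 22, 19, 6, 5, 100]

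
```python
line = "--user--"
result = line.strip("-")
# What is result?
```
Trace:
  line='--user--'
  line='--user--', result='user'

Final answer: 'user'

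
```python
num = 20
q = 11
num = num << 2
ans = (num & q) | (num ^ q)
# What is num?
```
Trace:
  num=20
  num=20, q=11
  num=80, q=11
  num=80, q=11, ans=91

Final answer: 80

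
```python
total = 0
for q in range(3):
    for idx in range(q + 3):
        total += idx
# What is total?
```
Trace:
  total=0
  total=0, q=0, idx=0
  total=1, q=0, idx=1
  total=3, q=0, idx=2
  total=3, q=1, idx=0
  total=4, q=1, idx=1
  total=6, q=1, idx=2
  total=9, q=1, idx=3
  total=9, q=2, idx=0
  total=10, q=2, idx=1
  total=12, q=2, idx=2
  total=15, q=2, idx=3
  total=19, q=2, idx=4

Final answer: 19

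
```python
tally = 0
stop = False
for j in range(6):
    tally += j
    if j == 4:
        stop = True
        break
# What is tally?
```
Trace:
  tally=0
  tally=0, stop=False
  tally=0, stop=False, j=0
  tally=1, stop=False, j=1
  tally=3, stop=False, j=2
  tally=6, stop=False, j=3
  tally=10, stop=True, j=4

Final answer: 10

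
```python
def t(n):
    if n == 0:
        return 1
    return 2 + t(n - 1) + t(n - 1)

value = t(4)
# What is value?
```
Call trace (a repeated sub-call is expanded the first time; later identical calls just restate its return value):
t(n=4)
  t(n=3)
    t(n=2)
      t(n=1)
        t(n=0)
        -> return 1
        t(n=0)
        -> return 1
      -> return 4
      t(n=1) -> return 4  (same call as traced above)
    -> return 10
    t(n=2) -> return 10  (same call as traced above)
  -> return 22
  t(n=3) -> return 22  (same call as traced above)
-> return 46

Final answer: 46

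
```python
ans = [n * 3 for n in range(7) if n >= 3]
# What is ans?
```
Trace:
  n=0
  n=1
  n=2
  n=3
  n=4
  n=5
  n=6
  ans=[9, 12, 15, 18]

Final answer: [9, 12, 15, 18]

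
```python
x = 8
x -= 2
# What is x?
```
Trace:
  x=8
  x=6

Final answer: 6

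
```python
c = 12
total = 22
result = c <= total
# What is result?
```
Trace:
  c=12
  c=12, total=22
  c=12, total=22, result=True

Final answer: True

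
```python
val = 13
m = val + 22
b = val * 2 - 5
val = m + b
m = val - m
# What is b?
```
Trace:
  val=13
  val=13, m=35
  val=13, m=35, b=21
  val=56, m=35, b=21
  val=56, m=21, b=21

Final answer: 21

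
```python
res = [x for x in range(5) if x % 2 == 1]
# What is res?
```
Trace:
  x=0
  x=1
  x=2
  x=3
  x=4
  res=[1, 3]

Final answer: [1, 3]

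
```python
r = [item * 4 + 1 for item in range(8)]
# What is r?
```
Trace:
  item=0
  item=1
  item=2
  item=3
  item=4
  item=5
  item=6
  item=7
  r=[1, 5, 9, 13, 17, 21, 25, 29]

Final answer: [1, 5, 9, 13, 17, 21, 25, 29]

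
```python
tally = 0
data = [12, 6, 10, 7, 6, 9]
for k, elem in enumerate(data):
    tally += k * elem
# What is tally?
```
Trace:
  tally=0
  tally=0, k=0, elem=12
  tally=6, k=1, elem=6
  tally=26, k=2, elem=10
  tally=47, k=3, elem=7
  tally=71, k=4, elem=6
  tally=116, k=5, elem=9

Final answer: 116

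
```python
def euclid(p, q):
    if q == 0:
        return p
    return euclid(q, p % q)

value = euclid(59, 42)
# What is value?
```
Call trace:
euclid(p=59, q=42)
  euclid(p=42, q=17)
    euclid(p=17, q=8)
      euclid(p=8, q=1)
        euclid(p=1, q=0)
        -> return 1
      -> return 1
    -> return 1
  -> return 1
-> return 1

Final answer: 1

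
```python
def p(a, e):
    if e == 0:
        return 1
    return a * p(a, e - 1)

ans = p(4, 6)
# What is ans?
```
Call trace:
p(a=4, e=6)
  p(a=4, e=5)
    p(a=4, e=4)
      p(a=4, e=3)
        p(a=4, e=2)
          p(a=4, e=1)
            p(a=4, e=0)
            -> return 1
          -> return 4
        -> return 16
      -> return 64
    -> return 256
  -> return 1024
-> return 4096

Final answer: 4096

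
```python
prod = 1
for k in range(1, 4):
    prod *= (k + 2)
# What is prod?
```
Trace:
  prod=1
  prod=3, k=1
  prod=12, k=2
  prod=60, k=3

Final answer: 60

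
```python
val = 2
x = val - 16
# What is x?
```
Trace:
  val=2
  val=2, x=-14

Final answer: -14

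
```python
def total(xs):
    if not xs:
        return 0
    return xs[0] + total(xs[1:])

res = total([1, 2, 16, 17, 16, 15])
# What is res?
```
Call trace:
total(xs=[1, 2, 16, 17, 16, 15])
  total(xs=[2, 16, 17, 16, 15])
    total(xs=[16, 17, 16, 15])
      total(xs=[17, 16, 15])
        total(xs=[16, 15])
          total(xs=[15])
            total(xs=[])
            -> return 0
          -> return 15
        -> return 31
      -> return 48
    -> return 64
  -> return 66
-> return 67

Final answer: 67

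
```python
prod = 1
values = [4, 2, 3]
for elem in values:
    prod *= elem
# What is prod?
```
Trace:
  prod=1
  prod=4, elem=4
  prod=8, elem=2
  prod=24, elem=3

Final answer: 24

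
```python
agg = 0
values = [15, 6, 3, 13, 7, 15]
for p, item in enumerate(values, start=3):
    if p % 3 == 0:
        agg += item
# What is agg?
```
Trace:
  agg=0
  agg=15, p=3, item=15
  agg=15, p=4, item=6
  agg=15, p=5, item=3
  agg=28, p=6, item=13
  agg=28, p=7, item=7
  agg=28, p=8, item=15

Final answer: 28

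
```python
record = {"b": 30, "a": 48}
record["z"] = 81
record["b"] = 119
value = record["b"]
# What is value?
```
Trace:
  record={'b': 30, 'a': 48}
  record={'b': 30, 'a': 48, 'z': 81}
  record={'b': 119, 'a': 48, 'z': 81}
  record={'b': 119, 'a': 48, 'z': 81}, value=119

Final answer: 119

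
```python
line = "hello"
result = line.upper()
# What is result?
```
Trace:
  line='hello'
  line='hello', result='HELLO'

Final answer: 'HELLO'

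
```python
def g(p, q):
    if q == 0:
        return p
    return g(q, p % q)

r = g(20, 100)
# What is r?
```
Call trace:
g(p=20, q=100)
  g(p=100, q=20)
    g(p=20, q=0)
    -> return 20
  -> return 20
-> return 20

Final answer: 20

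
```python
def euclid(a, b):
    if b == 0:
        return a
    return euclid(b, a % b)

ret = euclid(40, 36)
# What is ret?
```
Call trace:
euclid(a=40, b=36)
  euclid(a=36, b=4)
    euclid(a=4, b=0)
    -> return 4
  -> return 4
-> return 4

Final answer: 4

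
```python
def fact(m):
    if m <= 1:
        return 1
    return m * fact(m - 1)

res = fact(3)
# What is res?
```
Call trace:
fact(m=3)
  fact(m=2)
    fact(m=1)
    -> return 1
  -> return 2
-> return 6

Final answer: 6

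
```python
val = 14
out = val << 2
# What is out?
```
Trace:
  val=14
  val=14, out=56

Final answer: 56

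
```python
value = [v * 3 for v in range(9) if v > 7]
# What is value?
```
Trace:
  v=0
  v=1
  v=2
  v=3
  v=4
  v=5
  v=6
  v=7
  v=8
  value=[24]

Final answer: [24]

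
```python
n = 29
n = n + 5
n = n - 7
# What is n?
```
Trace:
  n=29
  n=34
  n=27

Final answer: 27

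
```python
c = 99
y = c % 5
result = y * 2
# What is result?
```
Trace:
  c=99
  c=99, y=4
  c=99, y=4, result=8

Final answer: 8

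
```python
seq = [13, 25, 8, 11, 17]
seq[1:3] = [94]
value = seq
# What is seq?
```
Trace:
  seq=[13, 25, 8, 11, 17]
  seq=[13, 94, 11, 17]
  seq=[13, 94, 11, 17], value=[13, 94, 11, 17]

Final answer: [13, 94, 11, 17]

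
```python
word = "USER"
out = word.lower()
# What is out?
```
Trace:
  word='USER'
  word='USER', out='user'

Final answer: 'user'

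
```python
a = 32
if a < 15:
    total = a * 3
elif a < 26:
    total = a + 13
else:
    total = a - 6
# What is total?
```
Trace:
  a=32
  a=32, total=26

Final answer: 26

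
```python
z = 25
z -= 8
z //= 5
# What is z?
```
Trace:
  z=25
  z=17
  z=3

Final answer: 3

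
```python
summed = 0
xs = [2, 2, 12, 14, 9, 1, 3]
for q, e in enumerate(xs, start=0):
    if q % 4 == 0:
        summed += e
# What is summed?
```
Trace:
  summed=0
  summed=2, q=0, e=2
  summed=2, q=1, e=2
  summed=2, q=2, e=12
  summed=2, q=3, e=14
  summed=11, q=4, e=9
  summed=11, q=5, e=1
  summed=11, q=6, e=3

Final answer: 11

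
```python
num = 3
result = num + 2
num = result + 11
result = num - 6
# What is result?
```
Trace:
  num=3
  num=3, result=5
  num=16, result=5
  num=16, result=10

Final answer: 10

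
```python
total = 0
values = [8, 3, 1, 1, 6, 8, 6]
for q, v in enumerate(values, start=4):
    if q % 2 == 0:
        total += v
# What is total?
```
Trace:
  total=0
  total=8, q=4, v=8
  total=8, q=5, v=3
  total=9, q=6, v=1
  total=9, q=7, v=1
  total=15, q=8, v=6
  total=15, q=9, v=8
  total=21, q=10, v=6

Final answer: 21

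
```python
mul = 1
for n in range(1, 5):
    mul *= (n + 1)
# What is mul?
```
Trace:
  mul=1
  mul=2, n=1
  mul=6, n=2
  mul=24, n=3
  mul=120, n=4

Final answer: 120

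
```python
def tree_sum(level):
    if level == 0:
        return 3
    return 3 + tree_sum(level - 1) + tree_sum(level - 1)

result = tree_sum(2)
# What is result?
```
Call trace (a repeated sub-call is expanded the first time; later identical calls just restate its return value):
tree_sum(level=2)
  tree_sum(level=1)
    tree_sum(level=0)
    -> return 3
    tree_sum(level=0)
    -> return 3
  -> return 9
  tree_sum(level=1) -> return 9  (same call as traced above)
-> return 21

Final answer: 21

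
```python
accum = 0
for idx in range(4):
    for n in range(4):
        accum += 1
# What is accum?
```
Trace:
  accum=0
  accum=1, idx=0, n=0
  accum=2, idx=0, n=1
  accum=3, idx=0, n=2
  accum=4, idx=0, n=3
  accum=5, idx=1, n=0
  accum=6, idx=1, n=1
  accum=7, idx=1, n=2
  accum=8, idx=1, n=3
  accum=9, idx=2, n=0
  accum=10, idx=2, n=1
  accum=11, idx=2, n=2
  accum=12, idx=2, n=3
  accum=13, idx=3, n=0
  accum=14, idx=3, n=1
  accum=15, idx=3, n=2
  accum=16, idx=3, n=3

Final answer: 16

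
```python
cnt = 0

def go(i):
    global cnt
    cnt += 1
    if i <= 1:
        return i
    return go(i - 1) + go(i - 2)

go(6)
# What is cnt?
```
Call trace (a repeated sub-call is expanded the first time; later identical calls just restate its return value):
go(i=6)
  go(i=5)
    go(i=4)
      go(i=3)
        go(i=2)
          go(i=1)
          -> return 1
          go(i=0)
          -> return 0
        -> return 1
        go(i=1)
        -> return 1
      -> return 2
      go(i=2) -> return 1  (same call as traced above)
    -> return 3
    go(i=3) -> return 2  (same call as traced above)
  -> return 5
  go(i=4) -> return 3  (same call as traced above)
-> return 8

cnt is incremented once per call, so count the calls in each subtree. Let C(i) = number of calls made by go(i).
C(0) = C(1) = 1 (base case, no recursion); C(i) = 1 + C(i - 1) + C(i - 2) otherwise.
C(2) = 1 + C(1) + C(0) = 1 + 1 + 1 = 3
C(3) = 1 + C(2) + C(1) = 1 + 3 + 1 = 5
C(4) = 1 + C(3) + C(2) = 1 + 5 + 3 = 9
C(5) = 1 + C(4) + C(3) = 1 + 9 + 5 = 15
C(6) = 1 + C(5) + C(4) = 1 + 15 + 9 = 25
cnt = C(6) = 25

Final answer: 25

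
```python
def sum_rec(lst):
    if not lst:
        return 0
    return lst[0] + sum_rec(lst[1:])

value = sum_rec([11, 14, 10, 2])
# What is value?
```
Call trace:
sum_rec(lst=[11, 14, 10, 2])
  sum_rec(lst=[14, 10, 2])
    sum_rec(lst=[10, 2])
      sum_rec(lst=[2])
        sum_rec(lst=[])
        -> return 0
      -> return 2
    -> return 12
  -> return 26
-> return 37

Final answer: 37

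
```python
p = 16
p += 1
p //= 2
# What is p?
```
Trace:
  p=16
  p=17
  p=8

Final answer: 8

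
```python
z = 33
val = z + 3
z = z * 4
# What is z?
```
Trace:
  z=33
  z=33, val=36
  z=132, val=36

Final answer: 132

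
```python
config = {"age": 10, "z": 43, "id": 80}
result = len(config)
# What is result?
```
Trace:
  config={'age': 10, 'z': 43, 'id': 80}
  config={'age': 10, 'z': 43, 'id': 80}, result=3

Final answer: 3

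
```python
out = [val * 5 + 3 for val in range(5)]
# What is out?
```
Trace:
  val=0
  val=1
  val=2
  val=3
  val=4
  out=[3, 8, 13, 18, 23]

Final answer: [3, 8, 13, 18, 23]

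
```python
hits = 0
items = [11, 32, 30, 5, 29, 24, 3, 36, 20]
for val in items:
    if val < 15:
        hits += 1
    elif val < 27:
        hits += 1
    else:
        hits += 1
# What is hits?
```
Trace:
  hits=0
  hits=1, val=11
  hits=2, val=32
  hits=3, val=30
  hits=4, val=5
  hits=5, val=29
  hits=6, val=24
  hits=7, val=3
  hits=8, val=36
  hits=9, val=20

Final answer: 9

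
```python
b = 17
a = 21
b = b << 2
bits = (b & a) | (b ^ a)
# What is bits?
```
Trace:
  b=17
  b=17, a=21
  b=68, a=21
  b=68, a=21, bits=85

Final answer: 85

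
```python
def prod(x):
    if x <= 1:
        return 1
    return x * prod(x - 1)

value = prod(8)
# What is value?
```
Call trace:
prod(x=8)
  prod(x=7)
    prod(x=6)
      prod(x=5)
        prod(x=4)
          prod(x=3)
            prod(x=2)
              prod(x=1)
              -> return 1
            -> return 2
          -> return 6
        -> return 24
      -> return 120
    -> return 720
  -> return 5040
-> return 40320

Final answer: 40320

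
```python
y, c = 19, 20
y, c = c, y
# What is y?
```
Trace:
  y=19, c=20
  y=20, c=19

Final answer: 20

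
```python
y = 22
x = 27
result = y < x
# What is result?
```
Trace:
  y=22
  y=22, x=27
  y=22, x=27, result=True

Final answer: True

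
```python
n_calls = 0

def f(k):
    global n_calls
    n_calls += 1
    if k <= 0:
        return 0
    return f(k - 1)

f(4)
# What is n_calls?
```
Call trace:
f(k=4)
  f(k=3)
    f(k=2)
      f(k=1)
        f(k=0)
        -> return 0
      -> return 0
    -> return 0
  -> return 0
-> return 0

n_calls is incremented once per call. f is entered once for each k = 4, 3, 2, 1, 0 (the k <= 0 call returns without recursing), i.e. 4 + 1 calls.
n_calls = 5

Final answer: 5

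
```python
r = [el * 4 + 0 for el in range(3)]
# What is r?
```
Trace:
  el=0
  el=1
  el=2
  r=[0, 4, 8]

Final answer: [0, 4, 8]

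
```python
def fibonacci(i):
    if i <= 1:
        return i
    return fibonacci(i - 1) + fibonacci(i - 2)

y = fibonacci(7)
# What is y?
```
Call trace (a repeated sub-call is expanded the first time; later identical calls just restate its return value):
fibonacci(i=7)
  fibonacci(i=6)
    fibonacci(i=5)
      fibonacci(i=4)
        fibonacci(i=3)
          fibonacci(i=2)
            fibonacci(i=1)
            -> return 1
            fibonacci(i=0)
            -> return 0
          -> return 1
          fibonacci(i=1)
          -> return 1
        -> return 2
        fibonacci(i=2) -> return 1  (same call as traced above)
      -> return 3
      fibonacci(i=3) -> return 2  (same call as traced above)
    -> return 5
    fibonacci(i=4) -> return 3  (same call as traced above)
  -> return 8
  fibonacci(i=5) -> return 5  (same call as traced above)
-> return 13

Final answer: 13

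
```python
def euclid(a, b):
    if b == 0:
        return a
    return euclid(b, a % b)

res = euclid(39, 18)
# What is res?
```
Call trace:
euclid(a=39, b=18)
  euclid(a=18, b=3)
    euclid(a=3, b=0)
    -> return 3
  -> return 3
-> return 3

Final answer: 3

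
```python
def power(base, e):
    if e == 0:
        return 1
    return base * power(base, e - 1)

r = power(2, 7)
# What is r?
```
Call trace:
power(base=2, e=7)
  power(base=2, e=6)
    power(base=2, e=5)
      power(base=2, e=4)
        power(base=2, e=3)
          power(base=2, e=2)
            power(base=2, e=1)
              power(base=2, e=0)
              -> return 1
            -> return 2
          -> return 4
        -> return 8
      -> return 16
    -> return 32
  -> return 64
-> return 128

Final answer: 128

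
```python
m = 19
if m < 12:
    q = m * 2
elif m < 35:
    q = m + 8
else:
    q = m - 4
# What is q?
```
Trace:
  m=19
  m=19, q=27

Final answer: 27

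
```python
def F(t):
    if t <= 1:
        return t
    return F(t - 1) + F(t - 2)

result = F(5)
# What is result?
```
Call trace (a repeated sub-call is expanded the first time; later identical calls just restate its return value):
F(t=5)
  F(t=4)
    F(t=3)
      F(t=2)
        F(t=1)
        -> return 1
        F(t=0)
        -> return 0
      -> return 1
      F(t=1)
      -> return 1
    -> return 2
    F(t=2) -> return 1  (same call as traced above)
  -> return 3
  F(t=3) -> return 2  (same call as traced above)
-> return 5

Final answer: 5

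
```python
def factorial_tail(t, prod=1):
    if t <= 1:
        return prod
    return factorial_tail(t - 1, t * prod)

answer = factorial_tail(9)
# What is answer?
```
Call trace:
factorial_tail(t=9, prod=1)
  factorial_tail(t=8, prod=9)
    factorial_tail(t=7, prod=72)
      factorial_tail(t=6, prod=504)
        factorial_tail(t=5, prod=3024)
          factorial_tail(t=4, prod=15120)
            factorial_tail(t=3, prod=60480)
              factorial_tail(t=2, prod=181440)
                factorial_tail(t=1, prod=362880)
                -> return 362880
              -> return 362880
            -> return 362880
          -> return 362880
        -> return 362880
      -> return 362880
    -> return 362880
  -> return 362880
-> return 362880

Final answer: 362880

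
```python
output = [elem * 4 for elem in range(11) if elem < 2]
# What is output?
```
Trace:
  elem=0
  elem=1
  elem=2
  elem=3
  elem=4
  elem=5
  elem=6
  elem=7
  elem=8
  elem=9
  elem=10
  output=[0, 4]

Final answer: [0, 4]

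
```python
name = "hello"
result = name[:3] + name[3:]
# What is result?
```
Trace:
  name='hello'
  name='hello', result='hello'

Final answer: 'hello'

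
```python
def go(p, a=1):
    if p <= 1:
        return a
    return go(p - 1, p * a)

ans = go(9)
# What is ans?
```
Call trace:
go(p=9, a=1)
  go(p=8, a=9)
    go(p=7, a=72)
      go(p=6, a=504)
        go(p=5, a=3024)
          go(p=4, a=15120)
            go(p=3, a=60480)
              go(p=2, a=181440)
                go(p=1, a=362880)
                -> return 362880
              -> return 362880
            -> return 362880
          -> return 362880
        -> return 362880
      -> return 362880
    -> return 362880
  -> return 362880
-> return 362880

Final answer: 362880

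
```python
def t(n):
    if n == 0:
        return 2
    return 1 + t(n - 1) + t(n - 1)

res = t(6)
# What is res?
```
Call trace (a repeated sub-call is expanded the first time; later identical calls just restate its return value):
t(n=6)
  t(n=5)
    t(n=4)
      t(n=3)
        t(n=2)
          t(n=1)
            t(n=0)
            -> return 2
            t(n=0)
            -> return 2
          -> return 5
          t(n=1) -> return 5  (same call as traced above)
        -> return 11
        t(n=2) -> return 11  (same call as traced above)
      -> return 23
      t(n=3) -> return 23  (same call as traced above)
    -> return 47
    t(n=4) -> return 47  (same call as traced above)
  -> return 95
  t(n=5) -> return 95  (same call as traced above)
-> return 191

Final answer: 191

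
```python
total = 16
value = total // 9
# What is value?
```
Trace:
  total=16
  total=16, value=1

Final answer: 1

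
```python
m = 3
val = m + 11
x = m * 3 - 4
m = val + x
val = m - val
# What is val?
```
Trace:
  m=3
  m=3, val=14
  m=3, val=14, x=5
  m=19, val=14, x=5
  m=19, val=5, x=5

Final answer: 5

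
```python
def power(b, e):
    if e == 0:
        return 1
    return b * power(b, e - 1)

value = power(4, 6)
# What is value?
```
Call trace:
power(b=4, e=6)
  power(b=4, e=5)
    power(b=4, e=4)
      power(b=4, e=3)
        power(b=4, e=2)
          power(b=4, e=1)
            power(b=4, e=0)
            -> return 1
          -> return 4
        -> return 16
      -> return 64
    -> return 256
  -> return 1024
-> return 4096

Final answer: 4096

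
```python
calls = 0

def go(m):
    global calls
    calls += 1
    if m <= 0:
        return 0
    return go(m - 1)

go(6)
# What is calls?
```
Call trace:
go(m=6)
  go(m=5)
    go(m=4)
      go(m=3)
        go(m=2)
          go(m=1)
            go(m=0)
            -> return 0
          -> return 0
        -> return 0
      -> return 0
    -> return 0
  -> return 0
-> return 0

calls is incremented once per call. go is entered once for each m = 6, 5, 4, 3, 2, 1, 0 (the m <= 0 call returns without recursing), i.e. 6 + 1 calls.
calls = 7

Final answer: 7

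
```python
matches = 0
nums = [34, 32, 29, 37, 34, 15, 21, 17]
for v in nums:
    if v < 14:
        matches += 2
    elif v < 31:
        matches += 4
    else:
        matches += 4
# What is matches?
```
Trace:
  matches=0
  matches=4, v=34
  matches=8, v=32
  matches=12, v=29
  matches=16, v=37
  matches=20, v=34
  matches=24, v=15
  matches=28, v=21
  matches=32, v=17

Final answer: 32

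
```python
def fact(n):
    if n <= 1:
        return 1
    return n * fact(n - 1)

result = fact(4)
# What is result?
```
Call trace:
fact(n=4)
  fact(n=3)
    fact(n=2)
      fact(n=1)
      -> return 1
    -> return 2
  -> return 6
-> return 24

Final answer: 24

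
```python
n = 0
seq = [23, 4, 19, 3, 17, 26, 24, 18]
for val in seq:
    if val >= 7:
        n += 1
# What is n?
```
Trace:
  n=0
  n=1, val=23
  n=1, val=4
  n=2, val=19
  n=2, val=3
  n=3, val=17
  n=4, val=26
  n=5, val=24
  n=6, val=18

Final answer: 6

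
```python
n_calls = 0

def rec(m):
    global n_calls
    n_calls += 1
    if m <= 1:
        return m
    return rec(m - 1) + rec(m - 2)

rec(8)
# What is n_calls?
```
Call trace (a repeated sub-call is expanded the first time; later identical calls just restate its return value):
rec(m=8)
  rec(m=7)
    rec(m=6)
      rec(m=5)
        rec(m=4)
          rec(m=3)
            rec(m=2)
              rec(m=1)
              -> return 1
              rec(m=0)
              -> return 0
            -> return 1
            rec(m=1)
            -> return 1
          -> return 2
          rec(m=2) -> return 1  (same call as traced above)
        -> return 3
        rec(m=3) -> return 2  (same call as traced above)
      -> return 5
      rec(m=4) -> return 3  (same call as traced above)
    -> return 8
    rec(m=5) -> return 5  (same call as traced above)
  -> return 13
  rec(m=6) -> return 8  (same call as traced above)
-> return 21

n_calls is incremented once per call, so count the calls in each subtree. Let C(m) = number of calls made by rec(m).
C(0) = C(1) = 1 (base case, no recursion); C(m) = 1 + C(m - 1) + C(m - 2) otherwise.
C(2) = 1 + C(1) + C(0) = 1 + 1 + 1 = 3
C(3) = 1 + C(2) + C(1) = 1 + 3 + 1 = 5
C(4) = 1 + C(3) + C(2) = 1 + 5 + 3 = 9
C(5) = 1 + C(4) + C(3) = 1 + 9 + 5 = 15
C(6) = 1 + C(5) + C(4) = 1 + 15 + 9 = 25
C(7) = 1 + C(6) + C(5) = 1 + 25 + 15 = 41
C(8) = 1 + C(7) + C(6) = 1 + 41 + 25 = 67
n_calls = C(8) = 67

Final answer: 67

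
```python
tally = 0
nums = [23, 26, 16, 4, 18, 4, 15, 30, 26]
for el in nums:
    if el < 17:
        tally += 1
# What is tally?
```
Trace:
  tally=0
  tally=0, el=23
  tally=0, el=26
  tally=1, el=16
  tally=2, el=4
  tally=2, el=18
  tally=3, el=4
  tally=4, el=15
  tally=4, el=30
  tally=4, el=26

Final answer: 4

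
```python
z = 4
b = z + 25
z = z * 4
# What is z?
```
Trace:
  z=4
  z=4, b=29
  z=16, b=29

Final answer: 16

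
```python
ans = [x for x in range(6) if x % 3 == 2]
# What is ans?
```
Trace:
  x=0
  x=1
  x=2
  x=3
  x=4
  x=5
  ans=[2, 5]

Final answer: [2, 5]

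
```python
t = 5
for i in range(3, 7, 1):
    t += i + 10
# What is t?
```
Trace:
  t=5
  t=18, i=3
  t=32, i=4
  t=47, i=5
  t=63, i=6

Final answer: 63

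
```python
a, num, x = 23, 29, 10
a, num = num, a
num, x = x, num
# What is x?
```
Trace:
  a=23, num=29, x=10
  a=29, num=23, x=10
  a=29, num=10, x=23

Final answer: 23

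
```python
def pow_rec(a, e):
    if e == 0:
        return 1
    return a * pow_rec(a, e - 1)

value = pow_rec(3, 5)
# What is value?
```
Call trace:
pow_rec(a=3, e=5)
  pow_rec(a=3, e=4)
    pow_rec(a=3, e=3)
      pow_rec(a=3, e=2)
        pow_rec(a=3, e=1)
          pow_rec(a=3, e=0)
          -> return 1
        -> return 3
      -> return 9
    -> return 27
  -> return 81
-> return 243

Final answer: 243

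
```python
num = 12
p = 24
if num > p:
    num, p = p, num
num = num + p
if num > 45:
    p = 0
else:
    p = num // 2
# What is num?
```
Trace:
  num=12
  num=12, p=24
  num=12, p=24
  num=36, p=24
  num=36, p=18

Final answer: 36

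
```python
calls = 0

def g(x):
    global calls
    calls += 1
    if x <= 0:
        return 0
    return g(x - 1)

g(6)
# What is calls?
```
Call trace:
g(x=6)
  g(x=5)
    g(x=4)
      g(x=3)
        g(x=2)
          g(x=1)
            g(x=0)
            -> return 0
          -> return 0
        -> return 0
      -> return 0
    -> return 0
  -> return 0
-> return 0

calls is incremented once per call. g is entered once for each x = 6, 5, 4, 3, 2, 1, 0 (the x <= 0 call returns without recursing), i.e. 6 + 1 calls.
calls = 7

Final answer: 7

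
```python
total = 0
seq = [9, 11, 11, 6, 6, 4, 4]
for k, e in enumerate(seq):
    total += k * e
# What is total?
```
Trace:
  total=0
  total=0, k=0, e=9
  total=11, k=1, e=11
  total=33, k=2, e=11
  total=51, k=3, e=6
  total=75, k=4, e=6
  total=95, k=5, e=4
  total=119, k=6, e=4

Final answer: 119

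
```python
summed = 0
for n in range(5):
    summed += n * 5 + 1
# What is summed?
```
Trace:
  summed=0
  summed=1, n=0
  summed=7, n=1
  summed=18, n=2
  summed=34, n=3
  summed=55, n=4

Final answer: 55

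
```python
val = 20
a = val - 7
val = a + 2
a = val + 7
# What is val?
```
Trace:
  val=20
  val=20, a=13
  val=15, a=13
  val=15, a=22

Final answer: 15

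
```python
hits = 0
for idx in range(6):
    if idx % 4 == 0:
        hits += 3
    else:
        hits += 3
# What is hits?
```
Trace:
  hits=0
  hits=3, idx=0
  hits=6, idx=1
  hits=9, idx=2
  hits=12, idx=3
  hits=15, idx=4
  hits=18, idx=5

Final answer: 18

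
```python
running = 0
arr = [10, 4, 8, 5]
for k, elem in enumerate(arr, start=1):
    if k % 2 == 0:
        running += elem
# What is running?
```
Trace:
  running=0
  running=0, k=1, elem=10
  running=4, k=2, elem=4
  running=4, k=3, elem=8
  running=9, k=4, elem=5

Final answer: 9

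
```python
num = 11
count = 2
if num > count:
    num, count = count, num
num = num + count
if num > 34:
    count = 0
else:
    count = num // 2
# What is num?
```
Trace:
  num=11
  num=11, count=2
  num=2, count=11
  num=13, count=11
  num=13, count=6

Final answer: 13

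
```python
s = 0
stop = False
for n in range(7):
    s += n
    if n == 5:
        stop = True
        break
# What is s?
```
Trace:
  s=0
  s=0, stop=False
  s=0, stop=False, n=0
  s=1, stop=False, n=1
  s=3, stop=False, n=2
  s=6, stop=False, n=3
  s=10, stop=False, n=4
  s=15, stop=True, n=5

Final answer: 15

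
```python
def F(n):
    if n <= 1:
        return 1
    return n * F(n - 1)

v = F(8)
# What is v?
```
Call trace:
F(n=8)
  F(n=7)
    F(n=6)
      F(n=5)
        F(n=4)
          F(n=3)
            F(n=2)
              F(n=1)
              -> return 1
            -> return 2
          -> return 6
        -> return 24
      -> return 120
    -> return 720
  -> return 5040
-> return 40320

Final answer: 40320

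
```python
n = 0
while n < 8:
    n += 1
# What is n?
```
Trace:
  n=0
  n=1
  n=2
  n=3
  n=4
  n=5
  n=6
  n=7
  n=8

Final answer: 8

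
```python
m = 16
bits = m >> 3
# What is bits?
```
Trace:
  m=16
  m=16, bits=2

Final answer: 2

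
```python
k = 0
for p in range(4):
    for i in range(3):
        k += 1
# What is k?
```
Trace:
  k=0
  k=1, p=0, i=0
  k=2, p=0, i=1
  k=3, p=0, i=2
  k=4, p=1, i=0
  k=5, p=1, i=1
  k=6, p=1, i=2
  k=7, p=2, i=0
  k=8, p=2, i=1
  k=9, p=2, i=2
  k=10, p=3, i=0
  k=11, p=3, i=1
  k=12, p=3, i=2

Final answer: 12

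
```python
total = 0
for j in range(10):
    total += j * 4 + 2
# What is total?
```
Trace:
  total=0
  total=2, j=0
  total=8, j=1
  total=18, j=2
  total=32, j=3
  total=50, j=4
  total=72, j=5
  total=98, j=6
  total=128, j=7
  total=162, j=8
  total=200, j=9

Final answer: 200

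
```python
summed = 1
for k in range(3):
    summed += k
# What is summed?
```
Trace:
  summed=1
  summed=1, k=0
  summed=2, k=1
  summed=4, k=2

Final answer: 4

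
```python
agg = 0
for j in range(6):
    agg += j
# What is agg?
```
Trace:
  agg=0
  agg=0, j=0
  agg=1, j=1
  agg=3, j=2
  agg=6, j=3
  agg=10, j=4
  agg=15, j=5

Final answer: 15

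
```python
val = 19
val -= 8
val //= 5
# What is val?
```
Trace:
  val=19
  val=11
  val=2

Final answer: 2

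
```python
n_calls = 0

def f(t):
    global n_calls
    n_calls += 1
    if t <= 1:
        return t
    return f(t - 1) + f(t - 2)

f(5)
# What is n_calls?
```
Call trace (a repeated sub-call is expanded the first time; later identical calls just restate its return value):
f(t=5)
  f(t=4)
    f(t=3)
      f(t=2)
        f(t=1)
        -> return 1
        f(t=0)
        -> return 0
      -> return 1
      f(t=1)
      -> return 1
    -> return 2
    f(t=2) -> return 1  (same call as traced above)
  -> return 3
  f(t=3) -> return 2  (same call as traced above)
-> return 5

n_calls is incremented once per call, so count the calls in each subtree. Let C(t) = number of calls made by f(t).
C(0) = C(1) = 1 (base case, no recursion); C(t) = 1 + C(t - 1) + C(t - 2) otherwise.
C(2) = 1 + C(1) + C(0) = 1 + 1 + 1 = 3
C(3) = 1 + C(2) + C(1) = 1 + 3 + 1 = 5
C(4) = 1 + C(3) + C(2) = 1 + 5 + 3 = 9
C(5) = 1 + C(4) + C(3) = 1 + 9 + 5 = 15
n_calls = C(5) = 15

Final answer: 15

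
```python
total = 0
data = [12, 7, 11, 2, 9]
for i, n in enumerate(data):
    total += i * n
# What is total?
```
Trace:
  total=0
  total=0, i=0, n=12
  total=7, i=1, n=7
  total=29, i=2, n=11
  total=35, i=3, n=2
  total=71, i=4, n=9

Final answer: 71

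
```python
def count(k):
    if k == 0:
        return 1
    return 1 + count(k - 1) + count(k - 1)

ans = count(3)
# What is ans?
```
Call trace (a repeated sub-call is expanded the first time; later identical calls just restate its return value):
count(k=3)
  count(k=2)
    count(k=1)
      count(k=0)
      -> return 1
      count(k=0)
      -> return 1
    -> return 3
    count(k=1) -> return 3  (same call as traced above)
  -> return 7
  count(k=2) -> return 7  (same call as traced above)
-> return 15

Final answer: 15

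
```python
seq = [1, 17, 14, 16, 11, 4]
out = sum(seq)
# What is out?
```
Trace:
  seq=[1, 17, 14, 16, 11, 4]
  seq=[1, 17, 14, 16, 11, 4], out=63

Final answer: 63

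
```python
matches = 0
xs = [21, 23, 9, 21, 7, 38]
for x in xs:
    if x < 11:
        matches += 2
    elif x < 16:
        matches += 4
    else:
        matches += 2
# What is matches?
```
Trace:
  matches=0
  matches=2, x=21
  matches=4, x=23
  matches=6, x=9
  matches=8, x=21
  matches=10, x=7
  matches=12, x=38

Final answer: 12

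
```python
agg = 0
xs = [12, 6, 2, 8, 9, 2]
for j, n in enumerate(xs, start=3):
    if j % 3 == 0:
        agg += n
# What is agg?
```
Trace:
  agg=0
  agg=12, j=3, n=12
  agg=12, j=4, n=6
  agg=12, j=5, n=2
  agg=20, j=6, n=8
  agg=20, j=7, n=9
  agg=20, j=8, n=2

Final answer: 20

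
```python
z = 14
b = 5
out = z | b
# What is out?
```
Trace:
  z=14
  z=14, b=5
  z=14, b=5, out=15

Final answer: 15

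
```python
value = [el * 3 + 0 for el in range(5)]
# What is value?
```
Trace:
  el=0
  el=1
  el=2
  el=3
  el=4
  value=[0, 3, 6, 9, 12]

Final answer: [0, 3, 6, 9, 12]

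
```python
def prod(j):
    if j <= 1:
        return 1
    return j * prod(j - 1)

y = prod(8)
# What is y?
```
Call trace:
prod(j=8)
  prod(j=7)
    prod(j=6)
      prod(j=5)
        prod(j=4)
          prod(j=3)
            prod(j=2)
              prod(j=1)
              -> return 1
            -> return 2
          -> return 6
        -> return 24
      -> return 120
    -> return 720
  -> return 5040
-> return 40320

Final answer: 40320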